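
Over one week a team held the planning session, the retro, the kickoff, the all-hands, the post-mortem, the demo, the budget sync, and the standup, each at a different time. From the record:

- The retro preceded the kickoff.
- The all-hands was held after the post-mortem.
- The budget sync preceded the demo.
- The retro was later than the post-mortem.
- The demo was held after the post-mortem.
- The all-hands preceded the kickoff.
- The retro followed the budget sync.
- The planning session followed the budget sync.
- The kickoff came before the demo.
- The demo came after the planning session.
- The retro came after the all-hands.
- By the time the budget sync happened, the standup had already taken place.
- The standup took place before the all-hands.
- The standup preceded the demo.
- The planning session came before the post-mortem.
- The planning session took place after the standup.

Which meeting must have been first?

the standup

The standup has a chain of constraints placing it before every other meeting, so the standup must be first.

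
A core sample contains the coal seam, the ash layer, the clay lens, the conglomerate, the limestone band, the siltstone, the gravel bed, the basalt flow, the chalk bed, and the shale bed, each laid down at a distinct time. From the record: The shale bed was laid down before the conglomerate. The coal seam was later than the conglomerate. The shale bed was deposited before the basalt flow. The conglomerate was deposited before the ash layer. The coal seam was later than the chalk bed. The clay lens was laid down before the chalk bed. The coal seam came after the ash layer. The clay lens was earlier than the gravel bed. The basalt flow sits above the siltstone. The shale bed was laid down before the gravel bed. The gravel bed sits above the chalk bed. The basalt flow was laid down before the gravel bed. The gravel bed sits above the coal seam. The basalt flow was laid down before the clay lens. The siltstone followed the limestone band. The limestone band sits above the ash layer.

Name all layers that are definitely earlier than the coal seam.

the ash layer, the basalt flow, the chalk bed, the clay lens, the conglomerate, the limestone band, the shale bed, the siltstone

Directly stated before the coal seam: the ash layer, the chalk bed, and the conglomerate.
The basalt flow reaches the coal seam via the basalt flow → the clay lens → the chalk bed → the coal seam.
The clay lens reaches the coal seam via the clay lens → the chalk bed → the coal seam.
The limestone band reaches the coal seam via the limestone band → the siltstone → the basalt flow → the clay lens → the chalk bed → the coal seam.
Likewise the shale bed and the siltstone each reach the coal seam by chaining the stated constraints.
No chain forces the gravel bed ahead of the coal seam.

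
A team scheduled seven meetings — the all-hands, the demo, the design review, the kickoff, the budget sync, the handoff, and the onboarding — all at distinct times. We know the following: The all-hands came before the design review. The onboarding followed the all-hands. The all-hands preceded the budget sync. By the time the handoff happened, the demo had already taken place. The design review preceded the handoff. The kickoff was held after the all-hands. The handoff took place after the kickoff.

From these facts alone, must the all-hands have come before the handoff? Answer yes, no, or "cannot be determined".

yes

Chain the constraints: the all-hands → the kickoff → the handoff. Each link is directly stated, so the all-hands comes before the handoff.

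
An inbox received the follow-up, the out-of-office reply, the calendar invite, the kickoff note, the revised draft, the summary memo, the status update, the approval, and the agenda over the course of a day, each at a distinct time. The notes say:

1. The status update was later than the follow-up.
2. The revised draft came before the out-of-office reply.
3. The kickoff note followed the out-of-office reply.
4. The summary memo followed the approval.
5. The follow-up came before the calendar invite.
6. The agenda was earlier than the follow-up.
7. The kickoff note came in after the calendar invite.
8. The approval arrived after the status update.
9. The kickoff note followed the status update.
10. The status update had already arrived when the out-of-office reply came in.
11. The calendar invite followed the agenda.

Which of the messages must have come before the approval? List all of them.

the agenda, the follow-up, the status update

Directly stated before the approval: the status update.
The agenda reaches the approval via the agenda → the follow-up → the status update → the approval.
The follow-up reaches the approval via the follow-up → the status update → the approval.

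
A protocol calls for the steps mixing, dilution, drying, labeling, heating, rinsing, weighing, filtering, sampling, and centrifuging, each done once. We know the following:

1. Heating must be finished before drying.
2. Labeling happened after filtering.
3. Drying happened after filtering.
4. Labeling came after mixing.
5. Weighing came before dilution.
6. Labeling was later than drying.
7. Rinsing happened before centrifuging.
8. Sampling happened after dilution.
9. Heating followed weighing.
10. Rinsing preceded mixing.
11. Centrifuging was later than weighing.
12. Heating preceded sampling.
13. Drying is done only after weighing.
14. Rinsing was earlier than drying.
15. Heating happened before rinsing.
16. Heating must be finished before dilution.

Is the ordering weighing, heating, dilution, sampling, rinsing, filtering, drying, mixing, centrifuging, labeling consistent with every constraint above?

yes

Check each stated constraint against the proposed order — e.g. weighing is ahead of drying; weighing is ahead of centrifuging. Every pair is in the required order; nothing is violated.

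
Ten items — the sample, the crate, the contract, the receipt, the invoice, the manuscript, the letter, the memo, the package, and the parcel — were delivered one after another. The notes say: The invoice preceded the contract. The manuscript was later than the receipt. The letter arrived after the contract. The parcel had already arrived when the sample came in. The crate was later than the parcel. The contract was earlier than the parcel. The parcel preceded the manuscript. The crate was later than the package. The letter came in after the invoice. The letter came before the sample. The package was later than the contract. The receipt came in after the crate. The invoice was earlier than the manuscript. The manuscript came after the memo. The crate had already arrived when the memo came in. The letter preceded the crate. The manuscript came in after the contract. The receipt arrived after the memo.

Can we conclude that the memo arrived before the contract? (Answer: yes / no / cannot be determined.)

Tracing the constraints gives the contract → the parcel → the crate → the memo, so the contract must come before the memo.
That means the memo cannot be before the contract.

no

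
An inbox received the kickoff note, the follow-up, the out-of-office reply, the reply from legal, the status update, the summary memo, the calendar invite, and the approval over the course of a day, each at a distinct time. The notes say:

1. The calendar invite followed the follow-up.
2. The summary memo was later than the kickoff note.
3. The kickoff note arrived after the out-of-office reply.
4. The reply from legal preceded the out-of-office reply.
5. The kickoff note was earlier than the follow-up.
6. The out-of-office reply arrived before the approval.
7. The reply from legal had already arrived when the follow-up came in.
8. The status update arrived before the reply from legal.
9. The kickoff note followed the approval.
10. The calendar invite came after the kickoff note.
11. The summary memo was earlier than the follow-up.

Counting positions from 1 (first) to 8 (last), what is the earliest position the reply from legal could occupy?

2

The status update must come before the reply from legal — 1 forced predecessor.
Nothing else is forced ahead of the reply from legal, so its earliest slot is position 1 + 1 = 2.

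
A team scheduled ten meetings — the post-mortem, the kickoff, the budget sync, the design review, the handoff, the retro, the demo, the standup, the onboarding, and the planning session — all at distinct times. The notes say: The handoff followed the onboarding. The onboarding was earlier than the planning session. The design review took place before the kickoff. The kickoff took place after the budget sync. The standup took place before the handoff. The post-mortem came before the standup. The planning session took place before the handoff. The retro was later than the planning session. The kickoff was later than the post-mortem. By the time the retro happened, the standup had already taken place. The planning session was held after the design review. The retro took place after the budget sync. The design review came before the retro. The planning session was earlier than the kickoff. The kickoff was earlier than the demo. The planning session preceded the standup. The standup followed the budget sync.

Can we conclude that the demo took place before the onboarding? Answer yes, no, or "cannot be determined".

Tracing the constraints gives the onboarding → the planning session → the kickoff → the demo, so the onboarding must come before the demo.
That means the demo cannot be before the onboarding.

no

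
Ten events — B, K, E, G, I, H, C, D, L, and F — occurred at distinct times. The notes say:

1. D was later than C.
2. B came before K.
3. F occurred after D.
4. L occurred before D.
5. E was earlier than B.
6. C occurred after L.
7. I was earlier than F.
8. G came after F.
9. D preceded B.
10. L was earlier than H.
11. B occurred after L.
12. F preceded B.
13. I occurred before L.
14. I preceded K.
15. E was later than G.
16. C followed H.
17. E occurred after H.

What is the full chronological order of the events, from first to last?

The constraints fix every adjacent pair, so only one ordering works:
I → L → H → C → D → F → G → E → B → K.

I, L, H, C, D, F, G, E, B, K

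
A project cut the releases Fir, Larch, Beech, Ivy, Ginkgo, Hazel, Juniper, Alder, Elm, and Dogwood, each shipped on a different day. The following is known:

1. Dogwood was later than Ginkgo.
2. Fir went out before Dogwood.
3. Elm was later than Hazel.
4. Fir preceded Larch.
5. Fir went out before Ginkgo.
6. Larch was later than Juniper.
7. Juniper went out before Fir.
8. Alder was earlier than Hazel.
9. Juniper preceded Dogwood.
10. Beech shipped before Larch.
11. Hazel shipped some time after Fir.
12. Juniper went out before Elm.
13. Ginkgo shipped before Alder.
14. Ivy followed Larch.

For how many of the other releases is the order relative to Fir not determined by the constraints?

Forced before Fir: Juniper; forced after Fir: Alder, Dogwood, Elm, Ginkgo, Hazel, Ivy, and Larch.
That leaves Beech with no forced order relative to Fir — 1.

1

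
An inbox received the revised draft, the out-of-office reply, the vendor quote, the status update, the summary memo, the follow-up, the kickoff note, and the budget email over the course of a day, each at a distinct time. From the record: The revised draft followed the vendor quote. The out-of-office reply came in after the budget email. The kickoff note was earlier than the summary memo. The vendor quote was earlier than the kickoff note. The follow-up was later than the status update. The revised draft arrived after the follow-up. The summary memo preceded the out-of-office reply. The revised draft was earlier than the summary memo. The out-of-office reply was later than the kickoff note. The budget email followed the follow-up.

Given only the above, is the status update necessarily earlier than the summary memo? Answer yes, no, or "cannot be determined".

yes

Chain the constraints: the status update → the follow-up → the revised draft → the summary memo. Each link is directly stated, so the status update comes before the summary memo.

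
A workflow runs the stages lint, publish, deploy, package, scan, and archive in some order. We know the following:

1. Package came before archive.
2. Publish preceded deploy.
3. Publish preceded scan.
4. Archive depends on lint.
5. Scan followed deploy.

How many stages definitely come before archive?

Directly stated before archive: lint and package.
That's lint and package — 2 in all.

2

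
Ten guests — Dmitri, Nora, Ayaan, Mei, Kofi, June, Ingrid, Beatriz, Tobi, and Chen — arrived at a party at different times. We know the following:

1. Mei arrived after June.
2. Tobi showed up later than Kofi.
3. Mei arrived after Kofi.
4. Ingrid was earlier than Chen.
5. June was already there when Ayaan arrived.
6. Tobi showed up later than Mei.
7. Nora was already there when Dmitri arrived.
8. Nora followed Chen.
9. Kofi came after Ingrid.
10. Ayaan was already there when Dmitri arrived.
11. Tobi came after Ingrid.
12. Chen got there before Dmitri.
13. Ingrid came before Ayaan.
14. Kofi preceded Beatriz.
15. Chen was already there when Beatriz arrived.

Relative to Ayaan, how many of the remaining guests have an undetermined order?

6

Forced before Ayaan: Ingrid and June; forced after Ayaan: Dmitri.
That leaves Beatriz, Chen, Kofi, Mei, Nora, and Tobi with no forced order relative to Ayaan — 6.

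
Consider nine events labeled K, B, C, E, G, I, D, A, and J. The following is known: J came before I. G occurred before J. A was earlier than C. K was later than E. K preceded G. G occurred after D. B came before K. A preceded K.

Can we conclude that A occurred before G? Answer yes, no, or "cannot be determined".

Chain the constraints: A → K → G. Each link is directly stated, so A comes before G.

yes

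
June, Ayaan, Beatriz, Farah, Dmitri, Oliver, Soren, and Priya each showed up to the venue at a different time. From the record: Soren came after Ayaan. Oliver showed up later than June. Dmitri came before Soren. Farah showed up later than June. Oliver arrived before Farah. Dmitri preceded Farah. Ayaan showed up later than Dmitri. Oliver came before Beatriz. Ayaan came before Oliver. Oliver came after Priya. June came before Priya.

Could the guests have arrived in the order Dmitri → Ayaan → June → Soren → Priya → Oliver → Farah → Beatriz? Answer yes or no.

yes

Check each stated constraint against the proposed order — e.g. Ayaan is ahead of Oliver; Dmitri is ahead of Farah. Every pair is in the required order; nothing is violated.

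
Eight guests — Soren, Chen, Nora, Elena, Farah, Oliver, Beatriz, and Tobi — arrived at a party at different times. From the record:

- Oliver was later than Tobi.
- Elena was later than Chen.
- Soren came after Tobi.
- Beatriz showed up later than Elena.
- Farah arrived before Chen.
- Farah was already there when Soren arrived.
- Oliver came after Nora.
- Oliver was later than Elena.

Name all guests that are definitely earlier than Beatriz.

Chen, Elena, Farah

Directly stated before Beatriz: Elena.
Chen reaches Beatriz via Chen → Elena → Beatriz.
Farah reaches Beatriz via Farah → Chen → Elena → Beatriz.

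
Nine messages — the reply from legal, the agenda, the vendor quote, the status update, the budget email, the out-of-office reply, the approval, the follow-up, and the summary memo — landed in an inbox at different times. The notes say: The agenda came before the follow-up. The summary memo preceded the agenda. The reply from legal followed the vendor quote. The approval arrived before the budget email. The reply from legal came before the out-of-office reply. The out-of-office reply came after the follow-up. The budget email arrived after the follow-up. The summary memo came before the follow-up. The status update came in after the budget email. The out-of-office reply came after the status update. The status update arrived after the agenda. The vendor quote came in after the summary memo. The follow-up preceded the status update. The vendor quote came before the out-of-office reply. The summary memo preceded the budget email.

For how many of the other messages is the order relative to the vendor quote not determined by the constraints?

Forced before the vendor quote: the summary memo; forced after the vendor quote: the out-of-office reply and the reply from legal.
That leaves the agenda, the approval, the budget email, the follow-up, and the status update with no forced order relative to the vendor quote — 5.

5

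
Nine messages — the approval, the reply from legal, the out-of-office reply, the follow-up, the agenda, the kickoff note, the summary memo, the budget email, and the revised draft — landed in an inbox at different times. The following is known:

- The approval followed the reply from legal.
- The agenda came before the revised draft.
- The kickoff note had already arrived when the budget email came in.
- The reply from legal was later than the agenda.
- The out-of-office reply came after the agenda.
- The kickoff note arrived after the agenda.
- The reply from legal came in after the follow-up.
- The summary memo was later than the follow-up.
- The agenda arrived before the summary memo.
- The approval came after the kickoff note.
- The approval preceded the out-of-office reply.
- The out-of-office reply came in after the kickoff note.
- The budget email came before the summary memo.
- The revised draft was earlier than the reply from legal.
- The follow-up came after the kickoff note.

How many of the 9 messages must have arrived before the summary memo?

4

Directly stated before the summary memo: the agenda, the budget email, and the follow-up.
The kickoff note reaches the summary memo via the kickoff note → the budget email → the summary memo.
No chain forces the out-of-office reply (or any of the others) ahead of the summary memo.
That's the agenda, the budget email, the follow-up, and the kickoff note — 4 in all.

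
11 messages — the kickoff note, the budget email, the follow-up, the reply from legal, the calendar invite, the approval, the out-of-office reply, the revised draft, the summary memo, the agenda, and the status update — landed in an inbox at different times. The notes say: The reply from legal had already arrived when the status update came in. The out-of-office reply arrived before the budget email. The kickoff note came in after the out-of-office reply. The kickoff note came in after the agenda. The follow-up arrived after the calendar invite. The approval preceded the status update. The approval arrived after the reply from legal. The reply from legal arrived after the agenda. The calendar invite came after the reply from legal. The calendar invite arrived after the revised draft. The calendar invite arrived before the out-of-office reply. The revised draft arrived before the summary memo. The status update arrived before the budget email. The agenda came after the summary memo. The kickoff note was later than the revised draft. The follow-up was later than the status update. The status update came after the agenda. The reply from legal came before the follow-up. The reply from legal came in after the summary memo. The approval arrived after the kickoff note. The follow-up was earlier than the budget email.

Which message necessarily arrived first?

The revised draft has a chain of constraints placing it before every other message, so the revised draft must be first.

the revised draft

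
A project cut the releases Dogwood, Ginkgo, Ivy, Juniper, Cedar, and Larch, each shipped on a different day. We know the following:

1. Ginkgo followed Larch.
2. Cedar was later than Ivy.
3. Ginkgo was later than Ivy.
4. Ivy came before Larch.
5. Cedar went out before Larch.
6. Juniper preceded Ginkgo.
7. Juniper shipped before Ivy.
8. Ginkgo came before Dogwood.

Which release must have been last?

Dogwood

Every other release has a chain of constraints placing it before Dogwood, so Dogwood is last.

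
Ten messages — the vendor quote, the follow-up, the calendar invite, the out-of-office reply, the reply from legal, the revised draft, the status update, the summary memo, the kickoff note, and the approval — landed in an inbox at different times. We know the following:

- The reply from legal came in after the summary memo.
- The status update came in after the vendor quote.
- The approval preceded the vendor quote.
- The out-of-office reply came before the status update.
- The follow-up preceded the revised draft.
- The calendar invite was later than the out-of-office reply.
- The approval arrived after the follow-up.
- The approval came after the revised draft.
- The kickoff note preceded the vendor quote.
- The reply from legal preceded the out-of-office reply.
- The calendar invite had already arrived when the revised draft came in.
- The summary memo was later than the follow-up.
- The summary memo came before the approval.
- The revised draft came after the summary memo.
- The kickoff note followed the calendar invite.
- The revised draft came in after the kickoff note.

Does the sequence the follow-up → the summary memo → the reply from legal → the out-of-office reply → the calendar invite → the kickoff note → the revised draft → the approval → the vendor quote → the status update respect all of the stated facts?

yes

Check each stated constraint against the proposed order — e.g. the follow-up is ahead of the revised draft; the follow-up is ahead of the approval. Every pair is in the required order; nothing is violated.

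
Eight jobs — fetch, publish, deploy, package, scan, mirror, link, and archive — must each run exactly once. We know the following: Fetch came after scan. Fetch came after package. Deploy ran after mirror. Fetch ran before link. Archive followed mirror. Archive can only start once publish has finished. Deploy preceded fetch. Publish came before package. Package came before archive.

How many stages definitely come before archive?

3

Directly stated before archive: mirror, package, and publish.
That's mirror, package, and publish — 3 in all.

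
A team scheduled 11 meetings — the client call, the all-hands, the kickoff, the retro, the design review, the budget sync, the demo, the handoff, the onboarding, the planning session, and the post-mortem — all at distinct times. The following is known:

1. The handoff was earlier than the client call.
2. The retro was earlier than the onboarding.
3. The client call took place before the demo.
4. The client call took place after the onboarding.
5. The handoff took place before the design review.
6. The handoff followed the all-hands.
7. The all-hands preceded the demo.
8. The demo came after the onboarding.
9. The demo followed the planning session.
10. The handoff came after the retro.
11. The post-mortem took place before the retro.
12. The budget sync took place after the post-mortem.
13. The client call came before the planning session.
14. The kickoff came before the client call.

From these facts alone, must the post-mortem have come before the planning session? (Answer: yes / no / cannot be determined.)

Chain the constraints: the post-mortem → the retro → the onboarding → the client call → the planning session. Each link is directly stated, so the post-mortem comes before the planning session.

yes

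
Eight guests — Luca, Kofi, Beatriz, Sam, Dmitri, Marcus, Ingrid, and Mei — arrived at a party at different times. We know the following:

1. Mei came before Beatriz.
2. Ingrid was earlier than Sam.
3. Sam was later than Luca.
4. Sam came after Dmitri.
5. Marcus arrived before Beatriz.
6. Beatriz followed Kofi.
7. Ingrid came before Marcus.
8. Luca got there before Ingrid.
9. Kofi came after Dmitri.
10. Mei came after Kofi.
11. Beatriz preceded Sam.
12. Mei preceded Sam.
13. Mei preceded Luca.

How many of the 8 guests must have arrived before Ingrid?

4

Directly stated before Ingrid: Luca.
Dmitri reaches Ingrid via Dmitri → Kofi → Mei → Luca → Ingrid.
Kofi reaches Ingrid via Kofi → Mei → Luca → Ingrid.
Mei reaches Ingrid via Mei → Luca → Ingrid.
No chain forces Sam (or any of the others) ahead of Ingrid.
That's Dmitri, Kofi, Luca, and Mei — 4 in all.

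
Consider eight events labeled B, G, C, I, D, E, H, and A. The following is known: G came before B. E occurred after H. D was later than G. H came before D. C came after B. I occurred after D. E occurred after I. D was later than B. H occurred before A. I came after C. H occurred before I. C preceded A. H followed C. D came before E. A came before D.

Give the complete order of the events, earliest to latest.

G, B, C, H, A, D, I, E

The constraints fix every adjacent pair, so only one ordering works:
G → B → C → H → A → D → I → E.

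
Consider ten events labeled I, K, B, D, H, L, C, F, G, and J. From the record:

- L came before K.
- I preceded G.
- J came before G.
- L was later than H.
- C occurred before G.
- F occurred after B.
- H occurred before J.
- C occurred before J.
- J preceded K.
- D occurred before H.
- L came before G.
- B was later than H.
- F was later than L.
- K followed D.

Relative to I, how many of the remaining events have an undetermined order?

8

Forced after I: G.
That leaves B, C, D, F, H, J, K, and L with no forced order relative to I — 8.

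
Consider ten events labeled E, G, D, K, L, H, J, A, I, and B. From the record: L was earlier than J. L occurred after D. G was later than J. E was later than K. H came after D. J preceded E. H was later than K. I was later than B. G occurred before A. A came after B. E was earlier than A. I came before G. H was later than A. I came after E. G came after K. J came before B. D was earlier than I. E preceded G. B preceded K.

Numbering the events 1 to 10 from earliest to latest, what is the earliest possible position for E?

B, D, J, K, and L must all come before E — 5 forced predecessors.
Nothing else is forced ahead of E, so its earliest slot is position 5 + 1 = 6.

6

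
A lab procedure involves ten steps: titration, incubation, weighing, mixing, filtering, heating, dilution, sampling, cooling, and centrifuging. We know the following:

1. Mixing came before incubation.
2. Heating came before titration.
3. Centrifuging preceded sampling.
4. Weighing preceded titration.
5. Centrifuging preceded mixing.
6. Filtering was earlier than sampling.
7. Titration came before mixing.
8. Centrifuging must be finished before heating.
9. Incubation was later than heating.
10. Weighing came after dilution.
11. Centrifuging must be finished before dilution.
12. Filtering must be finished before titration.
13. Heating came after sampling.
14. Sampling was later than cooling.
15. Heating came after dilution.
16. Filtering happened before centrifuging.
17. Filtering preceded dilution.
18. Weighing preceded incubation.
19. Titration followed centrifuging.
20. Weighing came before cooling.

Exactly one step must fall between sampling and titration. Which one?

Tracing the constraints gives sampling → heating → titration, so heating sits after sampling and before titration.
No other step is forced both after sampling and before titration.

heating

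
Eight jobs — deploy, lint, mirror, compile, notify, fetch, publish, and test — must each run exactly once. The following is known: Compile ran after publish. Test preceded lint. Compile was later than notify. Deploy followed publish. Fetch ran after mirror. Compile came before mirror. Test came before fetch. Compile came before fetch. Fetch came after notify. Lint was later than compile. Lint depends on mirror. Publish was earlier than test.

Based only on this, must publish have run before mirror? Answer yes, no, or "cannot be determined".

yes

Chain the constraints: publish → compile → mirror. Each link is directly stated, so publish comes before mirror.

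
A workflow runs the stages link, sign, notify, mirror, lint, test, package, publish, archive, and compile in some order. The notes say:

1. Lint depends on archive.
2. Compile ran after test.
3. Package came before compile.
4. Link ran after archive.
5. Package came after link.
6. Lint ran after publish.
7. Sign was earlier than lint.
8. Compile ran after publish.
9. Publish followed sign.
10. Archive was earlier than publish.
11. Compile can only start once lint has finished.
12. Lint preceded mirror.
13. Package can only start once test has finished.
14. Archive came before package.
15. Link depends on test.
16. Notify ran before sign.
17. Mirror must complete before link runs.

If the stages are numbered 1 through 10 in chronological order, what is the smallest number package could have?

Archive, link, lint, mirror, notify, publish, sign, and test must all come before package — 8 forced predecessors.
Nothing else is forced ahead of package, so its earliest slot is position 8 + 1 = 9.

9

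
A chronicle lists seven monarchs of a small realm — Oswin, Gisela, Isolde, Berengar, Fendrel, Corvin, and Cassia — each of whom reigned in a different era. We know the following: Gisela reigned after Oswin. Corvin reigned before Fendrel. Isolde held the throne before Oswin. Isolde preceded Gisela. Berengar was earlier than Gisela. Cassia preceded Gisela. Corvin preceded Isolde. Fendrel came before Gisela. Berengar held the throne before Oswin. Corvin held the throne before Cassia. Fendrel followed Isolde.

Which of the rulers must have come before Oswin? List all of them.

Berengar, Corvin, Isolde

Directly stated before Oswin: Berengar and Isolde.
Corvin reaches Oswin via Corvin → Isolde → Oswin.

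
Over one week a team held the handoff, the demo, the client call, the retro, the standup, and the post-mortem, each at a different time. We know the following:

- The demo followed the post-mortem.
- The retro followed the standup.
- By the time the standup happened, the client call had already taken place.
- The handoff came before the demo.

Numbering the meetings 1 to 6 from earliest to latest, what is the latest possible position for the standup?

5

The standup must come before the retro — 1 meeting forced after it.
Everything else can be placed before the standup in some valid order, so the standup can sit as late as position 6 − 1 = 5.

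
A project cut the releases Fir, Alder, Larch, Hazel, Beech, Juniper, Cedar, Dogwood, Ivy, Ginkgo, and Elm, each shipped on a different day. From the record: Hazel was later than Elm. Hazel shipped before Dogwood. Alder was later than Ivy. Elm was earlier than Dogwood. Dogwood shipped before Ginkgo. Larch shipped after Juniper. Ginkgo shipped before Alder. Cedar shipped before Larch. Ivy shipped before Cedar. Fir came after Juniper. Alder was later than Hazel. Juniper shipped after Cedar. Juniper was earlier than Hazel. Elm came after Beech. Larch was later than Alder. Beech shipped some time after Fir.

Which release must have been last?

Every other release has a chain of constraints placing it before Larch, so Larch is last.

Larch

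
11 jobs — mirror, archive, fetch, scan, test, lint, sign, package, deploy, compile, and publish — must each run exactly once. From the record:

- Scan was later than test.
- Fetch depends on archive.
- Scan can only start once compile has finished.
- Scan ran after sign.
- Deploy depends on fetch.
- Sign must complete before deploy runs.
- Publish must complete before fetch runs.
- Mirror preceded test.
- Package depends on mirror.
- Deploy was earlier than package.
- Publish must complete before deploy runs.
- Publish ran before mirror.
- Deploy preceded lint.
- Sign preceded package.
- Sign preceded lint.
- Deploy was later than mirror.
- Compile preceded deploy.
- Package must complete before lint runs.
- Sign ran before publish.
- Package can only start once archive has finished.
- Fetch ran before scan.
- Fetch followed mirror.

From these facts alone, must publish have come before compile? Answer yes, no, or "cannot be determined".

No chain of stated constraints runs from publish to compile, and none runs from compile to publish either.
So the relative order of publish and compile is not fixed by the given facts.

cannot be determined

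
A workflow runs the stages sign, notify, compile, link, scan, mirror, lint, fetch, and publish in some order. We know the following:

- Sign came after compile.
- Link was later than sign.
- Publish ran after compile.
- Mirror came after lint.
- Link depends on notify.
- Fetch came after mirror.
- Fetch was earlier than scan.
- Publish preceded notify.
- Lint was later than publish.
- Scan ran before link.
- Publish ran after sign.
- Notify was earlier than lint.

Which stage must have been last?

Every other stage has a chain of constraints placing it before link, so link is last.

link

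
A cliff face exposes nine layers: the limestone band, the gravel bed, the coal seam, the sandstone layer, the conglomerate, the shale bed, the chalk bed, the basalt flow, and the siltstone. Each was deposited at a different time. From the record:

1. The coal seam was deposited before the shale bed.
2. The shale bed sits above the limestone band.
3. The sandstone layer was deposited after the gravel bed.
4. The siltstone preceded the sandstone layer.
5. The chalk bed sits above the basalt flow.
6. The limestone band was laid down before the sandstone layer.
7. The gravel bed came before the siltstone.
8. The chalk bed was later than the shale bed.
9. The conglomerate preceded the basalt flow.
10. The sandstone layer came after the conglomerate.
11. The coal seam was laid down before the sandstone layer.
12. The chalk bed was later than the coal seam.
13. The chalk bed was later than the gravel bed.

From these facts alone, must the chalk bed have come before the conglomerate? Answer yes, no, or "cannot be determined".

no

Tracing the constraints gives the conglomerate → the basalt flow → the chalk bed, so the conglomerate must come before the chalk bed.
That means the chalk bed cannot be before the conglomerate.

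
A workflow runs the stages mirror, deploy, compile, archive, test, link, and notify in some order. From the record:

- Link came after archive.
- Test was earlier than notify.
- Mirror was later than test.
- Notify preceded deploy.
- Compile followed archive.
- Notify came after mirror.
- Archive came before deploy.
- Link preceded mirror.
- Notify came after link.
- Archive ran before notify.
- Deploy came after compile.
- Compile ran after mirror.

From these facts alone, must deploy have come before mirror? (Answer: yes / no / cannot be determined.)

Tracing the constraints gives mirror → notify → deploy, so mirror must come before deploy.
That means deploy cannot be before mirror.

no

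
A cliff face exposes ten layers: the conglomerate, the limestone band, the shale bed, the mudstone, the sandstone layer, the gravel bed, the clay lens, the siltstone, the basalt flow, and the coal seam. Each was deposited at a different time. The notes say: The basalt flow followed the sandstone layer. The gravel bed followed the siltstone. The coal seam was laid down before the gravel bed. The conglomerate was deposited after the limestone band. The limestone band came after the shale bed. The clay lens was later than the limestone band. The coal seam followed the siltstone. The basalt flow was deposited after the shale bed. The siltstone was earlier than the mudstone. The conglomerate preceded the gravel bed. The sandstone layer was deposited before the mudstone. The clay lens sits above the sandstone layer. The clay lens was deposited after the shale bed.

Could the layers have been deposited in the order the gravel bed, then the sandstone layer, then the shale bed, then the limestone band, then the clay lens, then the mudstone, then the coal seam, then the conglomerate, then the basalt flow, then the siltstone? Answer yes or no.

The constraints require the coal seam before the gravel bed, but in the proposed sequence the gravel bed appears ahead of the coal seam. That one violation is enough.

no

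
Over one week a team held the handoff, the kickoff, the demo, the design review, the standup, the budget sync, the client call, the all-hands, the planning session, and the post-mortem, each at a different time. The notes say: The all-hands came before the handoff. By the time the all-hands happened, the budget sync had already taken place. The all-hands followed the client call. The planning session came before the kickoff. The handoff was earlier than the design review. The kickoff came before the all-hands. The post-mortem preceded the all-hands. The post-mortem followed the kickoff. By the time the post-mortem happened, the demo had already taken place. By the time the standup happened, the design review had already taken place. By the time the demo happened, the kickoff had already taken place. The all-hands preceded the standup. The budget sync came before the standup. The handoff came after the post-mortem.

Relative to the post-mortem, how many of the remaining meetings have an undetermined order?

2

Forced before the post-mortem: the demo, the kickoff, and the planning session; forced after the post-mortem: the all-hands, the design review, the handoff, and the standup.
That leaves the budget sync and the client call with no forced order relative to the post-mortem — 2.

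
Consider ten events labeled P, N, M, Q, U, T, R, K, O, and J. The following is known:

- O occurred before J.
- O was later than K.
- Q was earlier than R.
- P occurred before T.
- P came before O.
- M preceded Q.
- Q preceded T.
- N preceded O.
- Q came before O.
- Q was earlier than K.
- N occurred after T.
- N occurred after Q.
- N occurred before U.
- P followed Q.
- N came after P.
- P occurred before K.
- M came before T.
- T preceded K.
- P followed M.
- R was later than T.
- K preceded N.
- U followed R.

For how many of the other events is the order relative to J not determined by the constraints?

Forced before J: K, M, N, O, P, Q, and T.
That leaves R and U with no forced order relative to J — 2.

2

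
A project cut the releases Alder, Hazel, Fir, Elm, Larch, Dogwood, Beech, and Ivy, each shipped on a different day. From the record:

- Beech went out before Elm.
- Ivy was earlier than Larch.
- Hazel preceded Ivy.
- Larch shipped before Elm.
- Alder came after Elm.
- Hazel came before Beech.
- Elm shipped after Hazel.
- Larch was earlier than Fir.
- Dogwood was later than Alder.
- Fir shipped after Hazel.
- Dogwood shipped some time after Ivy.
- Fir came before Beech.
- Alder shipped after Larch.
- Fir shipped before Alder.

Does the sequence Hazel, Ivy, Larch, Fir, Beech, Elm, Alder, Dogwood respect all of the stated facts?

Check each stated constraint against the proposed order — e.g. Hazel is ahead of Elm; Ivy is ahead of Dogwood. Every pair is in the required order; nothing is violated.

yes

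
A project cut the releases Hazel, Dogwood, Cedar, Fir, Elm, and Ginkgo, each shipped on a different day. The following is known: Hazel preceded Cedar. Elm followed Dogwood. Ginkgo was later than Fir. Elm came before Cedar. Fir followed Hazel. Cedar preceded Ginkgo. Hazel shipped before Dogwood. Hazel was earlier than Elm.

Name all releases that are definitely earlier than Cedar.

Dogwood, Elm, Hazel

Directly stated before Cedar: Elm and Hazel.
Dogwood reaches Cedar via Dogwood → Elm → Cedar.
No chain forces Fir (or any of the others) ahead of Cedar.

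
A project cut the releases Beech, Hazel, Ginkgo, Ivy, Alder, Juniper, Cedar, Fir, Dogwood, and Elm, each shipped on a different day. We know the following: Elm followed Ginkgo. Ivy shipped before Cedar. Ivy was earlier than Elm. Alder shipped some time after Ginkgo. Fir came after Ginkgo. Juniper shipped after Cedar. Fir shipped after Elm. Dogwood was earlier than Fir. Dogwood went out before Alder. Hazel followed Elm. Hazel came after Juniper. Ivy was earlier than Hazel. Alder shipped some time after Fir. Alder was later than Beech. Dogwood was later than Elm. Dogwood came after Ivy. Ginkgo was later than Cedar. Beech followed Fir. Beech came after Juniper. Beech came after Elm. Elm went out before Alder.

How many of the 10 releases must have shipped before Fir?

Directly stated before Fir: Dogwood, Elm, and Ginkgo.
Cedar reaches Fir via Cedar → Ginkgo → Fir.
Ivy reaches Fir via Ivy → Elm → Fir.
That's Cedar, Dogwood, Elm, Ginkgo, and Ivy — 5 in all.

5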